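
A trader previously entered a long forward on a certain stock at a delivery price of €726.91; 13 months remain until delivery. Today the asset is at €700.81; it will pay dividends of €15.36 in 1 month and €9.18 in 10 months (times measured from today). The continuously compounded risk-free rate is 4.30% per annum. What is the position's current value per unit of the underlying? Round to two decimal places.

-€17.18

PV(remaining dividends) I = 15.36·e^(−0.0430·1/12) + 9.18·e^(−0.0430·10/12) = 24.1619
Current forward F = (S − I)·e^(rT) = (700.81 − 24.1619)·e^(0.0430·13/12) = 676.6481 × 1.047685 = 708.9141
Value (long) = (F − K)·e^(−rT) = (708.9141 − 726.91) × 0.954485 = -17.1768
Value = -€17.18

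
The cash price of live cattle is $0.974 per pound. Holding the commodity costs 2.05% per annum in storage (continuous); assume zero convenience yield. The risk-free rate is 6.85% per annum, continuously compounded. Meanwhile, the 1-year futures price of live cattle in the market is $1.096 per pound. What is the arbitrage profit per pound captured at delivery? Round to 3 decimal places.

$0.031 per pound

Fair futures: F* = S·e^(carry·T), with carry = (r + u) = 0.0685 + 0.0205 = 0.0890
F* = 0.974 · e^(0.0890 × 1) = 0.974 · e^0.089000 = 0.974 × 1.093081 = $1.0647
Market $1.096 > fair $1.0647: forward overpriced → cash-and-carry (buy spot, short the forward).
At maturity, profit = |F_mkt − F*| = |1.096 − 1.0647| = $0.031 per pound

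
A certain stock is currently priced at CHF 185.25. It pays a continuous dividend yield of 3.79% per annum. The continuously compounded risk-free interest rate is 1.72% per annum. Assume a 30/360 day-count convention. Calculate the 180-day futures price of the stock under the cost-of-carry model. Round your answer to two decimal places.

F = S·e^((r − q)T) = 185.25 · e^((0.0172 − 0.0379) × 180/360)
= 185.25 · e^-0.010350 = 185.25 × 0.989703
F = CHF 183.34

CHF 183.34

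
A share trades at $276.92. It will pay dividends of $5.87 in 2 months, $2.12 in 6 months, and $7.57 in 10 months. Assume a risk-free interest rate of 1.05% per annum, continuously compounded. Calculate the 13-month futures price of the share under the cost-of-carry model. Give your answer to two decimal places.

$264.44

PV(dividends) I = 5.87·e^(−0.0105·2/12) + 2.12·e^(−0.0105·6/12) + 7.57·e^(−0.0105·10/12)
I = 5.8597 + 2.1089 + 7.5041 = 15.4727
F = (S − I)·e^(rT) = (276.92 − 15.4727) · e^(0.0105·13/12)
= 261.4473 · e^0.011375 = 261.4473 × 1.011440 = $264.44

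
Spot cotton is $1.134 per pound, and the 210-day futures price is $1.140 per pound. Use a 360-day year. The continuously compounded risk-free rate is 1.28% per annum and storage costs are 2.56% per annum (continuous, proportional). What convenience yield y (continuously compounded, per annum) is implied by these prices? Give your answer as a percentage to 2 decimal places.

2.94%

F = S·e^((r+u−y)T) ⇒ (r+u−y) = ln(F/S)/T
ln(1.140/1.134) = 0.005277; /T ⇒ 0.009046
y = r + u − ln(F/S)/T = 0.0128 + 0.0256 − 0.009046 = 0.029354
y = 2.94%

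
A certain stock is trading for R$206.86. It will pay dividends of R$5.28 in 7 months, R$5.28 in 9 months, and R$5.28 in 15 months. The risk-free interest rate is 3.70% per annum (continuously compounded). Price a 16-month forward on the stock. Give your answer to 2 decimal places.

R$201.20

PV(dividends) I = 5.28·e^(−0.0370·7/12) + 5.28·e^(−0.0370·9/12) + 5.28·e^(−0.0370·15/12)
I = 5.1673 + 5.1355 + 5.0414 = 15.3442
F = (S − I)·e^(rT) = (206.86 − 15.3442) · e^(0.0370·16/12)
= 191.5158 · e^0.049333 = 191.5158 × 1.050570 = R$201.20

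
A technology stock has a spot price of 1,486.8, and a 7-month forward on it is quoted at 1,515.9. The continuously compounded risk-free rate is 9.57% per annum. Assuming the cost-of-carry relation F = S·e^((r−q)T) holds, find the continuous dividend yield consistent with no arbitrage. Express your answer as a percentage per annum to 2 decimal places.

6.25%

From F = S·e^((r−q)T): (r − q) = ln(F/S)/T
ln(1515.9/1486.8) = ln(1.019572) = 0.019383
(r − q) = 0.019383 / (7/12) = 0.033228
q = r − ln(F/S)/T = 0.0957 − 0.033228 = 0.062472
q = 6.25%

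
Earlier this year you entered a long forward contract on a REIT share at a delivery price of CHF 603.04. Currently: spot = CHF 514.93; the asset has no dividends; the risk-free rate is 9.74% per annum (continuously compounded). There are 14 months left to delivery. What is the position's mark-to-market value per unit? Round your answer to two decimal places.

-CHF 23.33

Current fair forward for the remaining 14 months: F = S·e^(r·T), r = 0.0974
F = 514.93 · e^(0.0974 × 14/12) = 514.93 × 1.120341 = 576.8972
Value of long forward = (F − K)·e^(−rT) = (576.8972 − 603.04) · e^(−0.0974·14/12)
= -26.1428 × 0.892585 = -23.33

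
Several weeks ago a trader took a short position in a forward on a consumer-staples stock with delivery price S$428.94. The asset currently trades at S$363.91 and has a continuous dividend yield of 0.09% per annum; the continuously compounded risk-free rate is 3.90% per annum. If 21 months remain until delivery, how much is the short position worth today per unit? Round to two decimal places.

S$37.30

Current fair forward for the remaining 21 months: F = S·e^((r − q)·T), (r − q) = 0.0390 − 0.0009 = 0.0381
F = 363.91 · e^(0.0381 × 21/12) = 363.91 × 1.068948 = 389.0009
Value of long forward = (F − K)·e^(−rT) = (389.0009 − 428.94) · e^(−0.0390·21/12)
= -39.9391 × 0.934027 = -37.30
Short position value = −(long value) = S$37.30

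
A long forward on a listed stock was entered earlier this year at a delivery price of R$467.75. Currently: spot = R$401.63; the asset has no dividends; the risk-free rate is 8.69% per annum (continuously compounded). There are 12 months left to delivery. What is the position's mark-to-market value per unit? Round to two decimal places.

Current fair forward for the remaining 12 months: F = S·e^(r·T), r = 0.0869
F = 401.63 · e^(0.0869 × 12/12) = 401.63 × 1.090788 = 438.0932
Value of long forward = (F − K)·e^(−rT) = (438.0932 − 467.75) · e^(−0.0869·12/12)
= -29.6568 × 0.916769 = -27.19

-R$27.19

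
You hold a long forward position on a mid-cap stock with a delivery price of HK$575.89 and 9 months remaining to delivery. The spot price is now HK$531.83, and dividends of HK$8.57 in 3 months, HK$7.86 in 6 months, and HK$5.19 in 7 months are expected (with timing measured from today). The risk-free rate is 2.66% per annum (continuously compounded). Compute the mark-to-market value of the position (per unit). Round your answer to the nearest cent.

-HK$54.06

PV(remaining dividends) I = 8.57·e^(−0.0266·3/12) + 7.86·e^(−0.0266·6/12) + 5.19·e^(−0.0266·7/12) = 21.3794
Current forward F = (S − I)·e^(rT) = (531.83 − 21.3794)·e^(0.0266·9/12) = 510.4506 × 1.020150 = 520.7362
Value (long) = (F − K)·e^(−rT) = (520.7362 − 575.89) × 0.980248 = -54.0644
Value = -HK$54.06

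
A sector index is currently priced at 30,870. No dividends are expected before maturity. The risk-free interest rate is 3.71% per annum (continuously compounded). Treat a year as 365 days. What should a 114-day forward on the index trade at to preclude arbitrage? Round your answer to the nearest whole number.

F = S·e^(rT) = 30870 · e^(0.0371 × 114/365)
= 30870 · e^0.011587 = 30870 × 1.011654
F = 31,230

31,230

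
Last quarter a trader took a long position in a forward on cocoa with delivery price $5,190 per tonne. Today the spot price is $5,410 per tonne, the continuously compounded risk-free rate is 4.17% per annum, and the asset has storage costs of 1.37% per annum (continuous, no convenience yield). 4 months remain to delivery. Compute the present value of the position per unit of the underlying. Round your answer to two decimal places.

Current fair forward for the remaining 4 months: F = S·e^((r + u)·T), (r + u) = 0.0417 + 0.0137 = 0.0554
F = 5410 · e^(0.0554 × 4/12) = 5410 × 1.01863823 = 5510.8328
Value of long forward = (F − K)·e^(−rT) = (5510.8328 − 5190) · e^(−0.0417·4/12)
= 320.8328 × 0.98619616 = 316.40

$316.40 per tonne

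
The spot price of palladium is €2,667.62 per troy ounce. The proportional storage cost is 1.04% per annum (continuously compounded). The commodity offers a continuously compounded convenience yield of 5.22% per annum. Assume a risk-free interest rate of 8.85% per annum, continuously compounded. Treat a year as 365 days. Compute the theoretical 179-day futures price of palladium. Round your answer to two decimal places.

€2,729.42 per troy ounce

Net carry = r + u − y = 0.0885 + 0.0104 − 0.0522 = 0.0467
F = S·e^((r+u−y)T) = 2667.62 · e^(0.0467 × 179/365) = 2667.62 · e^0.02290219
= 2667.62 × 1.02316646 = €2,729.42 per troy ounce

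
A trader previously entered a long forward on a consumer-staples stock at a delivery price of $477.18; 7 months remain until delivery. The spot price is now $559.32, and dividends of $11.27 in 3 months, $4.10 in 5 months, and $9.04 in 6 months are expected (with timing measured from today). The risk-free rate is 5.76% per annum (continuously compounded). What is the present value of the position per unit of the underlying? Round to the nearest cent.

$74.01

PV(remaining dividends) I = 11.27·e^(−0.0576·3/12) + 4.10·e^(−0.0576·5/12) + 9.04·e^(−0.0576·6/12) = 23.8950
Current forward F = (S − I)·e^(rT) = (559.32 − 23.8950)·e^(0.0576·7/12) = 535.4250 × 1.034171 = 553.7210
Value (long) = (F − K)·e^(−rT) = (553.7210 − 477.18) × 0.966958 = 74.0119
Value = $74.01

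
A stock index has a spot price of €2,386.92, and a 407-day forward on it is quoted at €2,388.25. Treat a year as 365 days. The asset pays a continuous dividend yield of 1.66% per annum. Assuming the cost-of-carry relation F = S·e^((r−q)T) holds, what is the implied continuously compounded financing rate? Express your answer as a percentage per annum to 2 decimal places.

From F = S·e^((r−q)T): (r − q) = ln(F/S)/T
ln(2388.25/2386.92) = ln(1.000557) = 0.000557
(r − q) = 0.000557 / (407/365) = 0.000500
r = ln(F/S)/T + q = 0.000500 + 0.0166 = 0.017100
r = 1.71%

1.71%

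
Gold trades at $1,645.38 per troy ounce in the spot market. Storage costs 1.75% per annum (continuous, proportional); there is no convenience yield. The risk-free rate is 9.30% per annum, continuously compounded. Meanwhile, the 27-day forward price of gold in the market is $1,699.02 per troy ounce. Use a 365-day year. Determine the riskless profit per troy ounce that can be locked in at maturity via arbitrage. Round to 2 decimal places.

Fair forward: F* = S·e^(carry·T), with carry = (r + u) = 0.0930 + 0.0175 = 0.1105
F* = 1645.38 · e^(0.1105 × 27/365) = 1645.38 · e^0.00817397 = 1645.38 × 1.00820747 = $1658.8844
Market $1699.02 > fair $1658.8844: forward overpriced → cash-and-carry (buy spot, short the forward).
At maturity, profit = |F_mkt − F*| = |1699.02 − 1658.8844| = $40.14 per troy ounce

$40.14 per troy ounce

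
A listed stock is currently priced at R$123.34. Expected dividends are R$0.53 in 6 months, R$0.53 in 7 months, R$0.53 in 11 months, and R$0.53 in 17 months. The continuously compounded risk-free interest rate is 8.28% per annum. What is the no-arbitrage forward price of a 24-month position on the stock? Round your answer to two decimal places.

R$143.22

PV(dividends) I = 0.53·e^(−0.0828·6/12) + 0.53·e^(−0.0828·7/12) + 0.53·e^(−0.0828·11/12) + 0.53·e^(−0.0828·17/12)
I = 0.5085 + 0.5050 + 0.4913 + 0.4713 = 1.9761
F = (S − I)·e^(rT) = (123.34 − 1.9761) · e^(0.0828·24/12)
= 121.3639 · e^0.165600 = 121.3639 × 1.180101 = R$143.22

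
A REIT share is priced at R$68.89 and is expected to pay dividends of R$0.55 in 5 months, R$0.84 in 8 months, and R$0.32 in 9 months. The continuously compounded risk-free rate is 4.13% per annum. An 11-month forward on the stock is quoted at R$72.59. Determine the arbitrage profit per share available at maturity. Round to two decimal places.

R$2.77 per share

PV(dividends) I = 0.55·e^(−0.0413·5/12) + 0.84·e^(−0.0413·8/12) + 0.32·e^(−0.0413·9/12) = 1.6680
Fair forward F* = (S − I)·e^(rT) = (68.89 − 1.6680)·e^0.037858 = 67.2220 × 1.038584 = 69.8157
Market R$72.59 > fair 69.8157: forward overpriced → cash-and-carry (borrow at r, buy the stock and collect the dividends, short the forward).
Profit at T = |F_mkt − F*| = |72.59 − 69.8157| = R$2.77 per share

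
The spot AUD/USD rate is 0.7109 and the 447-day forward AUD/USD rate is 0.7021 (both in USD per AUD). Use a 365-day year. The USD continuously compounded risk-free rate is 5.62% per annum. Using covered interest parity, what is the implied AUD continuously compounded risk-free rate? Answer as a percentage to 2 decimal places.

F = S·e^((r_USD − r_AUD)T) ⇒ r_AUD = r_USD − ln(F/S)/T
ln(0.7021/0.7109) = -0.012456; /(447/365) = -0.010171
r_AUD = 0.0562 + 0.010171 = 0.066371
r_AUD = 6.64%

6.64%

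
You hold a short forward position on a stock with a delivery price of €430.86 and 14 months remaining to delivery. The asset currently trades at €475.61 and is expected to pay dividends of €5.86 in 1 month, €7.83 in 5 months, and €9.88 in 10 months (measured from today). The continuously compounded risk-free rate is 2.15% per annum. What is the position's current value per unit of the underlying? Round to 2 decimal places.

PV(remaining dividends) I = 5.86·e^(−0.0215·1/12) + 7.83·e^(−0.0215·5/12) + 9.88·e^(−0.0215·10/12) = 23.3142
Current forward F = (S − I)·e^(rT) = (475.61 − 23.3142)·e^(0.0215·14/12) = 452.2958 × 1.025401 = 463.7846
Value (long) = (F − K)·e^(−rT) = (463.7846 − 430.86) × 0.975229 = 32.1090
Short position value = −(long value) = -€32.11

-€32.11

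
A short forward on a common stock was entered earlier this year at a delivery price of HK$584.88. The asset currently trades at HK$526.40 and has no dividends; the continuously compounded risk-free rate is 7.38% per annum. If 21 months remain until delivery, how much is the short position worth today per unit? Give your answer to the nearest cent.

Current fair forward for the remaining 21 months: F = S·e^(r·T), r = 0.0738
F = 526.40 · e^(0.0738 × 21/12) = 526.40 × 1.137861 = 598.9700
Value of long forward = (F − K)·e^(−rT) = (598.9700 − 584.88) · e^(−0.0738·21/12)
= 14.0900 × 0.878842 = 12.38
Short position value = −(long value) = -HK$12.38

-HK$12.38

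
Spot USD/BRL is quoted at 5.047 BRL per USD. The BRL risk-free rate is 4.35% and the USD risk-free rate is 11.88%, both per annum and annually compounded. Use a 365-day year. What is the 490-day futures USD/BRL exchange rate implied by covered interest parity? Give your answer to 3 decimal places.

By covered interest parity, F = S · (1+r_BRL)^T / (1+r_USD)^T
= 5.047 × 1.058828 / 1.162649 = 5.047 × 0.910703
F = 4.596 BRL per USD

4.596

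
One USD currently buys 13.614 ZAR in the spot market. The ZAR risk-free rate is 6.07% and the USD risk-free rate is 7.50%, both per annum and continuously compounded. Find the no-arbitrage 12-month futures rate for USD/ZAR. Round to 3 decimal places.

F = S·e^((r_ZAR − r_USD)T) = 13.614 · e^((0.0607 − 0.0750) × 12/12)
= 13.614 · e^-0.014300 = 13.614 × 0.985802
F = 13.421 ZAR per USD

13.421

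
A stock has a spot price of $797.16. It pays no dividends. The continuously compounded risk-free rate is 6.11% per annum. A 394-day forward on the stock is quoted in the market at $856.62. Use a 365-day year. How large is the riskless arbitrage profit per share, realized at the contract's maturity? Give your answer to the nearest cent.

$5.11 per share

Fair forward: F* = S·e^(carry·T), with carry = r = 0.0611
F* = 797.16 · e^(0.0611 × 394/365) = 797.16 · e^0.065955 = 797.16 × 1.068179 = $851.5096
Market $856.62 > fair $851.5096: forward overpriced → cash-and-carry (buy spot, short the forward).
At maturity, profit = |F_mkt − F*| = |856.62 − 851.5096| = $5.11 per share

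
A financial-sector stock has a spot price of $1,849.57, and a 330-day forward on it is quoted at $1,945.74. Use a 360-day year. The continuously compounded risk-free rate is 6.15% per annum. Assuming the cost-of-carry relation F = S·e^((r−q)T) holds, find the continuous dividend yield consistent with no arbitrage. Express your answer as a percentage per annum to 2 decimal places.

0.62%

From F = S·e^((r−q)T): (r − q) = ln(F/S)/T
ln(1945.74/1849.57) = ln(1.051996) = 0.050689
(r − q) = 0.050689 / (330/360) = 0.055297
q = r − ln(F/S)/T = 0.0615 − 0.055297 = 0.006203
q = 0.62%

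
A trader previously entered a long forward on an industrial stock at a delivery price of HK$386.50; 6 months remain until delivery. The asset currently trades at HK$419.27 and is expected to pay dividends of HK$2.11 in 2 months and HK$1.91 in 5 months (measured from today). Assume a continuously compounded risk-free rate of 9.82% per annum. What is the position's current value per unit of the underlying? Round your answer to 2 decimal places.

PV(remaining dividends) I = 2.11·e^(−0.0982·2/12) + 1.91·e^(−0.0982·5/12) = 3.9092
Current forward F = (S − I)·e^(rT) = (419.27 − 3.9092)·e^(0.0982·6/12) = 415.3608 × 1.050325 = 436.2638
Value (long) = (F − K)·e^(−rT) = (436.2638 − 386.50) × 0.952086 = 47.3794
Value = HK$47.38

HK$47.38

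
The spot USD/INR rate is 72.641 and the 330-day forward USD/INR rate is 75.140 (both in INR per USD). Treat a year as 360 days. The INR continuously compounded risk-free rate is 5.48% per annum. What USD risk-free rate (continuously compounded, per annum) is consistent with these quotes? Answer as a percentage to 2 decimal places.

F = S·e^((r_INR − r_USD)T) ⇒ r_USD = r_INR − ln(F/S)/T
ln(75.140/72.641) = 0.033824; /(330/360) = 0.036899
r_USD = 0.0548 − 0.036899 = 0.017901
r_USD = 1.79%

1.79%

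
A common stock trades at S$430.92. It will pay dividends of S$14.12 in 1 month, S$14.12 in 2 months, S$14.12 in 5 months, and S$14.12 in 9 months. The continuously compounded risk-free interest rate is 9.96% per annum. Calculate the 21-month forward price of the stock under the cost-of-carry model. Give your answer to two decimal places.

PV(dividends) I = 14.12·e^(−0.0996·1/12) + 14.12·e^(−0.0996·2/12) + 14.12·e^(−0.0996·5/12) + 14.12·e^(−0.0996·9/12)
I = 14.0033 + 13.8875 + 13.5460 + 13.1037 = 54.5405
F = (S − I)·e^(rT) = (430.92 − 54.5405) · e^(0.0996·21/12)
= 376.3795 · e^0.174300 = 376.3795 × 1.190413 = S$448.05

S$448.05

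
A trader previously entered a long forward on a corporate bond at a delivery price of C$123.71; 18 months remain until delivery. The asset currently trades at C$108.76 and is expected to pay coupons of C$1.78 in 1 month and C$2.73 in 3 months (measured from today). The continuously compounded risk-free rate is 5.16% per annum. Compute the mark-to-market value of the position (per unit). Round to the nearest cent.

-C$10.20

PV(remaining coupons) I = 1.78·e^(−0.0516·1/12) + 2.73·e^(−0.0516·3/12) = 4.4674
Current forward F = (S − I)·e^(rT) = (108.76 − 4.4674)·e^(0.0516·18/12) = 104.2926 × 1.080474 = 112.6854
Value (long) = (F − K)·e^(−rT) = (112.6854 − 123.71) × 0.925520 = -10.2035
Value = -C$10.20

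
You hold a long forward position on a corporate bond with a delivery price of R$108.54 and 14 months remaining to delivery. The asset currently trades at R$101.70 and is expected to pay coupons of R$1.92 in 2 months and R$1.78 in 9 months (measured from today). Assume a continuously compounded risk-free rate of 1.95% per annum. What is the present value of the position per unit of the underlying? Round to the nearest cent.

-R$8.07

PV(remaining coupons) I = 1.92·e^(−0.0195·2/12) + 1.78·e^(−0.0195·9/12) = 3.6679
Current forward F = (S − I)·e^(rT) = (101.70 − 3.6679)·e^(0.0195·14/12) = 98.0321 × 1.023011 = 100.2879
Value (long) = (F − K)·e^(−rT) = (100.2879 − 108.54) × 0.977507 = -8.0665
Value = -R$8.07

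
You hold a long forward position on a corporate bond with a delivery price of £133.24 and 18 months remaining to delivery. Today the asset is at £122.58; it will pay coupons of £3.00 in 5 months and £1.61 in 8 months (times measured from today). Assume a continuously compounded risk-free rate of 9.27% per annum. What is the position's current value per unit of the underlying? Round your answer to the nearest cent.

PV(remaining coupons) I = 3.00·e^(−0.0927·5/12) + 1.61·e^(−0.0927·8/12) = 4.3998
Current forward F = (S − I)·e^(rT) = (122.58 − 4.3998)·e^(0.0927·18/12) = 118.1802 × 1.149182 = 135.8106
Value (long) = (F − K)·e^(−rT) = (135.8106 − 133.24) × 0.870185 = 2.2369
Value = £2.24

£2.24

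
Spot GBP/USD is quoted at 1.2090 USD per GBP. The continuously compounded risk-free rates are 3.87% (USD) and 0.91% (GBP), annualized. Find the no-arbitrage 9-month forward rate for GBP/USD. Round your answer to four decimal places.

F = S·e^((r_USD − r_GBP)T) = 1.2090 · e^((0.0387 − 0.0091) × 9/12)
= 1.2090 · e^0.022200 = 1.2090 × 1.022448
F = 1.2361 USD per GBP

1.2361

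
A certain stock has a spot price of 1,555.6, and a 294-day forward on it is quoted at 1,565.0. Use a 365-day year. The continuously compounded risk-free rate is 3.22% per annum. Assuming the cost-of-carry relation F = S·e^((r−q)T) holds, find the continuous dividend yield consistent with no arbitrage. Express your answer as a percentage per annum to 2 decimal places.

2.47%

From F = S·e^((r−q)T): (r − q) = ln(F/S)/T
ln(1565.0/1555.6) = ln(1.006043) = 0.006025
(r − q) = 0.006025 / (294/365) = 0.007480
q = r − ln(F/S)/T = 0.0322 − 0.007480 = 0.024720
q = 2.47%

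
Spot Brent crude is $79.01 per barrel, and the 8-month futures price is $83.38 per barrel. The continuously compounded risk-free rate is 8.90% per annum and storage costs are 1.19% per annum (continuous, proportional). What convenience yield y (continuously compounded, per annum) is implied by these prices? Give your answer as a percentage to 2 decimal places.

F = S·e^((r+u−y)T) ⇒ (r+u−y) = ln(F/S)/T
ln(83.38/79.01) = 0.053834; /T ⇒ 0.080751
y = r + u − ln(F/S)/T = 0.0890 + 0.0119 − 0.080751 = 0.020149
y = 2.01%

2.01%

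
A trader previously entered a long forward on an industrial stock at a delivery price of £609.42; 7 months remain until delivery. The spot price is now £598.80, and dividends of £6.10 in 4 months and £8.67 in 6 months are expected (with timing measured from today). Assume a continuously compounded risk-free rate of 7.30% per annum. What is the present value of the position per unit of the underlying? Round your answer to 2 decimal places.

£0.47

PV(remaining dividends) I = 6.10·e^(−0.0730·4/12) + 8.67·e^(−0.0730·6/12) = 14.3126
Current forward F = (S − I)·e^(rT) = (598.80 − 14.3126)·e^(0.0730·7/12) = 584.4874 × 1.043503 = 609.9144
Value (long) = (F − K)·e^(−rT) = (609.9144 − 609.42) × 0.958311 = 0.4738
Value = £0.47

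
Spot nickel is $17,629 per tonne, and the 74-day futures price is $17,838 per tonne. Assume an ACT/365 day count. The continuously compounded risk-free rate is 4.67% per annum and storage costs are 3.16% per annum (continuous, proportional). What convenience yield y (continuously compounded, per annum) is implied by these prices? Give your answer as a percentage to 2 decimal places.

2.02%

F = S·e^((r+u−y)T) ⇒ (r+u−y) = ln(F/S)/T
ln(17838/17629) = 0.011786; /T ⇒ 0.058134
y = r + u − ln(F/S)/T = 0.0467 + 0.0316 − 0.058134 = 0.020166
y = 2.02%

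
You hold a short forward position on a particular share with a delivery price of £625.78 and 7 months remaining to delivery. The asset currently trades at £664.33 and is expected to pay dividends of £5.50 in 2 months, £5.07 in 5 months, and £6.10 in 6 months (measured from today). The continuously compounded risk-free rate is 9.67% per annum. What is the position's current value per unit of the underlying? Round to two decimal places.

-£56.78

PV(remaining dividends) I = 5.50·e^(−0.0967·2/12) + 5.07·e^(−0.0967·5/12) + 6.10·e^(−0.0967·6/12) = 16.0939
Current forward F = (S − I)·e^(rT) = (664.33 − 16.0939)·e^(0.0967·7/12) = 648.2361 × 1.058030 = 685.8532
Value (long) = (F − K)·e^(−rT) = (685.8532 − 625.78) × 0.945153 = 56.7784
Short position value = −(long value) = -£56.78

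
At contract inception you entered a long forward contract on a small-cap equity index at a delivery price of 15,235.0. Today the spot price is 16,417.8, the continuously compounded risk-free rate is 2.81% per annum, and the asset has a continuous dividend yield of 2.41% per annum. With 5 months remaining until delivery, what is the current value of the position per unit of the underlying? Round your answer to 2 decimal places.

Current fair forward for the remaining 5 months: F = S·e^((r − q)·T), (r − q) = 0.0281 − 0.0241 = 0.0040
F = 16417.8 · e^(0.0040 × 5/12) = 16417.8 × 1.00166806 = 16445.1859
Value of long forward = (F − K)·e^(−rT) = (16445.1859 − 15235.0) · e^(−0.0281·5/12)
= 1210.1859 × 0.98835994 = 1196.10

1196.10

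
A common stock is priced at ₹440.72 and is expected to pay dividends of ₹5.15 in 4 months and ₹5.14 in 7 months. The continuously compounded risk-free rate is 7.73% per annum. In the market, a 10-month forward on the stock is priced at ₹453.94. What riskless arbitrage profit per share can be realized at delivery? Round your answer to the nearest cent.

₹5.51 per share

PV(dividends) I = 5.15·e^(−0.0773·4/12) + 5.14·e^(−0.0773·7/12) = 9.9324
Fair forward F* = (S − I)·e^(rT) = (440.72 − 9.9324)·e^0.064417 = 430.7876 × 1.066537 = 459.4509
Market ₹453.94 < fair 459.4509: forward underpriced → reverse cash-and-carry (short the stock, invest proceeds at r, pay the dividends, go long the forward).
Profit at T = |F_mkt − F*| = |453.94 − 459.4509| = ₹5.51 per share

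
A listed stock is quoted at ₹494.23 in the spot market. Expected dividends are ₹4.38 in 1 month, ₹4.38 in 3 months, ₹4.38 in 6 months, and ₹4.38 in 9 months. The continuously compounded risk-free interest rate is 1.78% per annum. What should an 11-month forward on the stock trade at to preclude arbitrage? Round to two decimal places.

PV(dividends) I = 4.38·e^(−0.0178·1/12) + 4.38·e^(−0.0178·3/12) + 4.38·e^(−0.0178·6/12) + 4.38·e^(−0.0178·9/12)
I = 4.3735 + 4.3606 + 4.3412 + 4.3219 = 17.3972
F = (S − I)·e^(rT) = (494.23 − 17.3972) · e^(0.0178·11/12)
= 476.8328 · e^0.016317 = 476.8328 × 1.016451 = ₹484.68

₹484.68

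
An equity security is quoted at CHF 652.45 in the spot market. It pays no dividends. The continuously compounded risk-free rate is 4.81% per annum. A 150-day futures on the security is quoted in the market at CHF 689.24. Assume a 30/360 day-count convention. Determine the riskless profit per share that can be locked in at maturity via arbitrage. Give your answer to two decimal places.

Fair futures: F* = S·e^(carry·T), with carry = r = 0.0481
F* = 652.45 · e^(0.0481 × 150/360) = 652.45 · e^0.020042 = 652.45 × 1.020244 = CHF 665.6582
Market CHF 689.24 > fair CHF 665.6582: forward overpriced → cash-and-carry (buy spot, short the forward).
At maturity, profit = |F_mkt − F*| = |689.24 − 665.6582| = CHF 23.58 per share

CHF 23.58 per share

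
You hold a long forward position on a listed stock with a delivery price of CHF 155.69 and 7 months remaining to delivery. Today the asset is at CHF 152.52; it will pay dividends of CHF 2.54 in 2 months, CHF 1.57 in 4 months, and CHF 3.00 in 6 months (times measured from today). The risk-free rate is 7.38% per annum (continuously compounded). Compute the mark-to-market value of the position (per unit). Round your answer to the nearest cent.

PV(remaining dividends) I = 2.54·e^(−0.0738·2/12) + 1.57·e^(−0.0738·4/12) + 3.00·e^(−0.0738·6/12) = 6.9321
Current forward F = (S − I)·e^(rT) = (152.52 − 6.9321)·e^(0.0738·7/12) = 145.5879 × 1.043990 = 151.9923
Value (long) = (F − K)·e^(−rT) = (151.9923 − 155.69) × 0.957863 = -3.5419
Value = -CHF 3.54

-CHF 3.54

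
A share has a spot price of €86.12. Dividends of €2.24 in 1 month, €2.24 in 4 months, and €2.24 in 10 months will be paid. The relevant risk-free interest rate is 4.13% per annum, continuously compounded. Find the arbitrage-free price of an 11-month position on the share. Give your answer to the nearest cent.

€82.58

PV(dividends) I = 2.24·e^(−0.0413·1/12) + 2.24·e^(−0.0413·4/12) + 2.24·e^(−0.0413·10/12)
I = 2.2323 + 2.2094 + 2.1642 = 6.6059
F = (S − I)·e^(rT) = (86.12 − 6.6059) · e^(0.0413·11/12)
= 79.5141 · e^0.037858 = 79.5141 × 1.038584 = €82.58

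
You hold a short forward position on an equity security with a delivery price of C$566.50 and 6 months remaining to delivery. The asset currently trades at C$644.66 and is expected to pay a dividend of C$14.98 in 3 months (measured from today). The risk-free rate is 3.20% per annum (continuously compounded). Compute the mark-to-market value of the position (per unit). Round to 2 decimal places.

PV(remaining dividends) I = 14.98·e^(−0.0320·3/12) = 14.8606
Current forward F = (S − I)·e^(rT) = (644.66 − 14.8606)·e^(0.0320·6/12) = 629.7994 × 1.016129 = 639.9574
Value (long) = (F − K)·e^(−rT) = (639.9574 − 566.50) × 0.984127 = 72.2914
Short position value = −(long value) = -C$72.29

-C$72.29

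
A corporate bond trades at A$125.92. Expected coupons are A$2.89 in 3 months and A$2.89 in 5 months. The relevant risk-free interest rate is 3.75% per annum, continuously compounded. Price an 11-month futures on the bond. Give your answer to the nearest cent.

A$124.42

PV(coupons) I = 2.89·e^(−0.0375·3/12) + 2.89·e^(−0.0375·5/12)
I = 2.8630 + 2.8452 = 5.7082
F = (S − I)·e^(rT) = (125.92 − 5.7082) · e^(0.0375·11/12)
= 120.2118 · e^0.034375 = 120.2118 × 1.034973 = A$124.42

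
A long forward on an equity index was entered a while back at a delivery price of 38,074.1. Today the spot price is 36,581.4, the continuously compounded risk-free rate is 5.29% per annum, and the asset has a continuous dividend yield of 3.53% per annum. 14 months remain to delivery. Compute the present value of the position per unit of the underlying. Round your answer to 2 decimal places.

-689.88

Current fair forward for the remaining 14 months: F = S·e^((r − q)·T), (r − q) = 0.0529 − 0.0353 = 0.0176
F = 36581.4 · e^(0.0176 × 14/12) = 36581.4 × 1.02074559 = 37340.3027
Value of long forward = (F − K)·e^(−rT) = (37340.3027 − 38074.1) · e^(−0.0529·14/12)
= -733.7973 × 0.94014922 = -689.88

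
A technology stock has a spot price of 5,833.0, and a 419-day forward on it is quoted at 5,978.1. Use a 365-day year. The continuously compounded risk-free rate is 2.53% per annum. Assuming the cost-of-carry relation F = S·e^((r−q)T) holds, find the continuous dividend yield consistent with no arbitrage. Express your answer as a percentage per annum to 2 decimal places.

From F = S·e^((r−q)T): (r − q) = ln(F/S)/T
ln(5978.1/5833.0) = ln(1.024876) = 0.024572
(r − q) = 0.024572 / (419/365) = 0.021405
q = r − ln(F/S)/T = 0.0253 − 0.021405 = 0.003895
q = 0.39%

0.39%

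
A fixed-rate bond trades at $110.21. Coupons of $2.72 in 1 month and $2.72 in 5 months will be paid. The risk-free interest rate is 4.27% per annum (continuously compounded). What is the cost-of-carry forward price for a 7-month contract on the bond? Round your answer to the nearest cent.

$107.47

PV(coupons) I = 2.72·e^(−0.0427·1/12) + 2.72·e^(−0.0427·5/12)
I = 2.7103 + 2.6720 = 5.3823
F = (S − I)·e^(rT) = (110.21 − 5.3823) · e^(0.0427·7/12)
= 104.8277 · e^0.024908 = 104.8277 × 1.025221 = $107.47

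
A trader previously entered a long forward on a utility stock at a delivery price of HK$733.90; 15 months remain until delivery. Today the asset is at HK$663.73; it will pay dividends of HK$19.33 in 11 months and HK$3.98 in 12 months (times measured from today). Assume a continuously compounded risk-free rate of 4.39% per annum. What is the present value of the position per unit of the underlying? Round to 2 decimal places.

-HK$53.36

PV(remaining dividends) I = 19.33·e^(−0.0439·11/12) + 3.98·e^(−0.0439·12/12) = 22.3766
Current forward F = (S − I)·e^(rT) = (663.73 − 22.3766)·e^(0.0439·15/12) = 641.3534 × 1.056409 = 677.5315
Value (long) = (F − K)·e^(−rT) = (677.5315 − 733.90) × 0.946603 = -53.3586
Value = -HK$53.36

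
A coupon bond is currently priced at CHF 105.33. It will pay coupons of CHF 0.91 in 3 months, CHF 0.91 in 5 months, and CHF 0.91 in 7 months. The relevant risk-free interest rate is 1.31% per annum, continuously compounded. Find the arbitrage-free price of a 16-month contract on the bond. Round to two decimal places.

PV(coupons) I = 0.91·e^(−0.0131·3/12) + 0.91·e^(−0.0131·5/12) + 0.91·e^(−0.0131·7/12)
I = 0.9070 + 0.9050 + 0.9031 = 2.7151
F = (S − I)·e^(rT) = (105.33 − 2.7151) · e^(0.0131·16/12)
= 102.6149 · e^0.017467 = 102.6149 × 1.017620 = CHF 104.42

CHF 104.42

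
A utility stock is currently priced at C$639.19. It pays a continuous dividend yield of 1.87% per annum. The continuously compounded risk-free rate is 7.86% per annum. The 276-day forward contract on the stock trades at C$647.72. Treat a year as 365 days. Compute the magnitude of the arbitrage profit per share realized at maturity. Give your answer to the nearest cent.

Fair forward: F* = S·e^(carry·T), with carry = (r − q) = 0.0786 − 0.0187 = 0.0599
F* = 639.19 · e^(0.0599 × 276/365) = 639.19 · e^0.045294 = 639.19 × 1.046335 = C$668.8069
Market C$647.72 < fair C$668.8069: forward underpriced → reverse cash-and-carry (short spot, go long the forward).
At maturity, profit = |F_mkt − F*| = |647.72 − 668.8069| = C$21.09 per share

C$21.09 per share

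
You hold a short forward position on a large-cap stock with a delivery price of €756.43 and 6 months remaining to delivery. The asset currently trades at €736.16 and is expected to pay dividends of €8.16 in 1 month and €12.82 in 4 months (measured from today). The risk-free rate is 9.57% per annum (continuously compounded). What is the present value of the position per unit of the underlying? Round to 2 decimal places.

€5.44

PV(remaining dividends) I = 8.16·e^(−0.0957·1/12) + 12.82·e^(−0.0957·4/12) = 20.5127
Current forward F = (S − I)·e^(rT) = (736.16 − 20.5127)·e^(0.0957·6/12) = 715.6473 × 1.049013 = 750.7233
Value (long) = (F − K)·e^(−rT) = (750.7233 − 756.43) × 0.953277 = -5.4401
Short position value = −(long value) = €5.44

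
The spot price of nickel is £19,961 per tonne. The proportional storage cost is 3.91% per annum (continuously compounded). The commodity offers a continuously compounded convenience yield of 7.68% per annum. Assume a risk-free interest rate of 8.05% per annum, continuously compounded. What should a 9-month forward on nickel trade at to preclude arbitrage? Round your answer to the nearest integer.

Net carry = r + u − y = 0.0805 + 0.0391 − 0.0768 = 0.0428
F = S·e^((r+u−y)T) = 19961 · e^(0.0428 × 9/12) = 19961 · e^0.032100
= 19961 × 1.032621 = £20,612 per tonne

£20,612 per tonne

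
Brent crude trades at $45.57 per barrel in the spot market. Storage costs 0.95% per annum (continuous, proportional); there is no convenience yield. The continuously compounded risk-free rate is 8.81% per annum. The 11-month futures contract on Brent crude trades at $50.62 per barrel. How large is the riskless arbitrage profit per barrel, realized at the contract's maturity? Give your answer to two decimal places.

$0.79 per barrel

Fair futures: F* = S·e^(carry·T), with carry = (r + u) = 0.0881 + 0.0095 = 0.0976
F* = 45.57 · e^(0.0976 × 11/12) = 45.57 · e^0.089467 = 45.57 × 1.093591 = $49.8349
Market $50.62 > fair $49.8349: forward overpriced → cash-and-carry (buy spot, short the forward).
At maturity, profit = |F_mkt − F*| = |50.62 − 49.8349| = $0.79 per barrel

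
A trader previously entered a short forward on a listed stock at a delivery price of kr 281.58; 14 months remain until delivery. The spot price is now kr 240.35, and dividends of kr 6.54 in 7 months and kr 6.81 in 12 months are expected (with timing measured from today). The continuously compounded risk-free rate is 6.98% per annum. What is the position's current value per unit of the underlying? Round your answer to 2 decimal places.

PV(remaining dividends) I = 6.54·e^(−0.0698·7/12) + 6.81·e^(−0.0698·12/12) = 12.6299
Current forward F = (S − I)·e^(rT) = (240.35 − 12.6299)·e^(0.0698·14/12) = 227.7201 × 1.084841 = 247.0401
Value (long) = (F − K)·e^(−rT) = (247.0401 − 281.58) × 0.921794 = -31.8387
Short position value = −(long value) = kr 31.84

kr 31.84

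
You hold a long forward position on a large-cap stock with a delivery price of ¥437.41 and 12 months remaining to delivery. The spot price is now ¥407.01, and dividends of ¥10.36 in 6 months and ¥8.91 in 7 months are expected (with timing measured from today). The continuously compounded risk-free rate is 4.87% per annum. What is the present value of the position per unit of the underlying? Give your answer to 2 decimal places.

-¥28.38

PV(remaining dividends) I = 10.36·e^(−0.0487·6/12) + 8.91·e^(−0.0487·7/12) = 18.7712
Current forward F = (S − I)·e^(rT) = (407.01 − 18.7712)·e^(0.0487·12/12) = 388.2388 × 1.049905 = 407.6139
Value (long) = (F − K)·e^(−rT) = (407.6139 − 437.41) × 0.952467 = -28.3798
Value = -¥28.38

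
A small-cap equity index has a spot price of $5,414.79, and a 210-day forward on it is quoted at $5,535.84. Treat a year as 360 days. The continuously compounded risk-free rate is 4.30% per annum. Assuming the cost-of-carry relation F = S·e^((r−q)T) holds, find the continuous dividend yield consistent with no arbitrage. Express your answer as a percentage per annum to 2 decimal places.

From F = S·e^((r−q)T): (r − q) = ln(F/S)/T
ln(5535.84/5414.79) = ln(1.022355) = 0.022109
(r − q) = 0.022109 / (210/360) = 0.037901
q = r − ln(F/S)/T = 0.0430 − 0.037901 = 0.005099
q = 0.51%

0.51%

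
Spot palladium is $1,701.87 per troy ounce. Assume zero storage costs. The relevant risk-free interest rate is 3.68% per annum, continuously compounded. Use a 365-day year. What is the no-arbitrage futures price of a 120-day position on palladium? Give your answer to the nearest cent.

$1,722.59 per troy ounce

F = S·e^(rT) = 1701.87 · e^(0.0368 × 120/365) = 1701.87 · e^0.01209863
= 1701.87 × 1.01217211 = $1,722.59 per troy ounce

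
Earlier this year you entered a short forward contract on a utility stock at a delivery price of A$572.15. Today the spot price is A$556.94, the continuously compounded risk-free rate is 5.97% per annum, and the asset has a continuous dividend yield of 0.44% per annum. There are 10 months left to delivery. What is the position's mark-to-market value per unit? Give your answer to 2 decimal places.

Current fair forward for the remaining 10 months: F = S·e^((r − q)·T), (r − q) = 0.0597 − 0.0044 = 0.0553
F = 556.94 · e^(0.0553 × 10/12) = 556.94 × 1.047162 = 583.2064
Value of long forward = (F − K)·e^(−rT) = (583.2064 − 572.15) · e^(−0.0597·10/12)
= 11.0564 × 0.951467 = 10.52
Short position value = −(long value) = -A$10.52

-A$10.52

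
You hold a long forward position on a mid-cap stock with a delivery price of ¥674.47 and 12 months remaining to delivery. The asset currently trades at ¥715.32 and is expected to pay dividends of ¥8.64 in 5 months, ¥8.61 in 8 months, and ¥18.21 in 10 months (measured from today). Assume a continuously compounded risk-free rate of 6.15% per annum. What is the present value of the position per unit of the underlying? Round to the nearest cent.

PV(remaining dividends) I = 8.64·e^(−0.0615·5/12) + 8.61·e^(−0.0615·8/12) + 18.21·e^(−0.0615·10/12) = 33.9858
Current forward F = (S − I)·e^(rT) = (715.32 − 33.9858)·e^(0.0615·12/12) = 681.3342 × 1.063430 = 724.5512
Value (long) = (F − K)·e^(−rT) = (724.5512 − 674.47) × 0.940353 = 47.0940
Value = ¥47.09

¥47.09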